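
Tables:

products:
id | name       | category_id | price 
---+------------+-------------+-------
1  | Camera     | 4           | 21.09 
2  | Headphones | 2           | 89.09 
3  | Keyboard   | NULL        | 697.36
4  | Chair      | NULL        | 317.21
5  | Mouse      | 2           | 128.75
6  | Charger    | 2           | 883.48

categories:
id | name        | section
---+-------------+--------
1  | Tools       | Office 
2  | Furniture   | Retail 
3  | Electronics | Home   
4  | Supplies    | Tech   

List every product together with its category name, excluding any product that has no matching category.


INNER JOIN keeps only products rows whose category_id matches an id in categories. Walk through each product:
  - product 1 (Camera): category_id=4 -> matches Supplies
  - product 2 (Headphones): category_id=2 -> matches Furniture
  - product 3 (Keyboard): category_id=NULL, no match -> dropped
  - product 4 (Chair): category_id=NULL, no match -> dropped
  - product 5 (Mouse): category_id=2 -> matches Furniture
  - product 6 (Charger): category_id=2 -> matches Furniture
So 2 of 6 rows are dropped.

SQL:
SELECT a.name, b.name AS category
FROM products a
INNER JOIN categories b ON a.category_id = b.id

Result:
name       | category 
-----------+----------
Camera     | Supplies 
Headphones | Furniture
Mouse      | Furniture
Charger    | Furniture


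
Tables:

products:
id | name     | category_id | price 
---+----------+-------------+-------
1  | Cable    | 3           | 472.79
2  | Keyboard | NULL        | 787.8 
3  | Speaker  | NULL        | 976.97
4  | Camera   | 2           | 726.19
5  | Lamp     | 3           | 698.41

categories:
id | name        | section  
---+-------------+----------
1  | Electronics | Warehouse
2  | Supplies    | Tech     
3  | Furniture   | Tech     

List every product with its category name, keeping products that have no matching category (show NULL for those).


LEFT JOIN keeps every row from products (the left table); where category_id has no match in categories, the category columns become NULL. Walk through each product:
  - product 1 (Cable): category_id=3 -> matches Furniture
  - product 2 (Keyboard): category_id=NULL, no match -> kept with NULL
  - product 3 (Speaker): category_id=NULL, no match -> kept with NULL
  - product 4 (Camera): category_id=2 -> matches Supplies
  - product 5 (Lamp): category_id=3 -> matches Furniture
All 5 rows appear; 2 have NULL category.

SQL:
SELECT a.name, b.name AS category
FROM products a
LEFT JOIN categories b ON a.category_id = b.id

Result:
name     | category 
---------+----------
Cable    | Furniture
Keyboard | NULL     
Speaker  | NULL     
Camera   | Supplies 
Lamp     | Furniture


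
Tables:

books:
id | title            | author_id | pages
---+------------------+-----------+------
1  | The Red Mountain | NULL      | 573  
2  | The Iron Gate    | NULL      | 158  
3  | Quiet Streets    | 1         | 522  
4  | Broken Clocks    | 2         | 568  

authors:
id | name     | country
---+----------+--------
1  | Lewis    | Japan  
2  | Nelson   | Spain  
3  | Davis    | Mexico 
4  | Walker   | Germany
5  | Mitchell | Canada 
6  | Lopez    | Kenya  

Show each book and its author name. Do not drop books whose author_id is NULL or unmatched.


LEFT JOIN keeps every row from books (the left table); where author_id has no match in authors, the author columns become NULL. Walk through each book:
  - book 1 (The Red Mountain): author_id=NULL, no match -> kept with NULL
  - book 2 (The Iron Gate): author_id=NULL, no match -> kept with NULL
  - book 3 (Quiet Streets): author_id=1 -> matches Lewis
  - book 4 (Broken Clocks): author_id=2 -> matches Nelson
All 4 rows appear; 2 have NULL author.

SQL:
SELECT a.title, b.name AS author
FROM books a
LEFT JOIN authors b ON a.author_id = b.id

Result:
title            | author
-----------------+-------
The Red Mountain | NULL  
The Iron Gate    | NULL  
Quiet Streets    | Lewis 
Broken Clocks    | Nelson


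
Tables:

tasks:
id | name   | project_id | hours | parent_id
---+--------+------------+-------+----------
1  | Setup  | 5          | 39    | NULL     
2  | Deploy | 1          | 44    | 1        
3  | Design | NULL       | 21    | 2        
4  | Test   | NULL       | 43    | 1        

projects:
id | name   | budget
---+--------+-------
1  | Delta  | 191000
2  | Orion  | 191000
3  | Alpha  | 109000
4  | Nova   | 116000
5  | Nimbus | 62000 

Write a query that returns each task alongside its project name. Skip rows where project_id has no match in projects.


INNER JOIN keeps only tasks rows whose project_id matches an id in projects. Walk through each task:
  - task 1 (Setup): project_id=5 -> matches Nimbus
  - task 2 (Deploy): project_id=1 -> matches Delta
  - task 3 (Design): project_id=NULL, no match -> dropped
  - task 4 (Test): project_id=NULL, no match -> dropped
So 2 of 4 rows are dropped.

SQL:
SELECT a.name, b.name AS project
FROM tasks a
INNER JOIN projects b ON a.project_id = b.id

Result:
name   | project
-------+--------
Setup  | Nimbus 
Deploy | Delta  


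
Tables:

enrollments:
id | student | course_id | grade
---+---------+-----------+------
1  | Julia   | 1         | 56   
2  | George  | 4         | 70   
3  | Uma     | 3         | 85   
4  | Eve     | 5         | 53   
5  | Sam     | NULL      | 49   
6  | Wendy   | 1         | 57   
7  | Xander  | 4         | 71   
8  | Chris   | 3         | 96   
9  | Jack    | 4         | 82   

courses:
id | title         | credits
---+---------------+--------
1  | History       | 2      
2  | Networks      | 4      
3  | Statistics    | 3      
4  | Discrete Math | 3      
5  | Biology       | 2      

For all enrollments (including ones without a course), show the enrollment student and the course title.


LEFT JOIN keeps every row from enrollments (the left table); where course_id has no match in courses, the course columns become NULL. Walk through each enrollment:
  - enrollment 1 (Julia): course_id=1 -> matches History
  - enrollment 2 (George): course_id=4 -> matches Discrete Math
  - enrollment 3 (Uma): course_id=3 -> matches Statistics
  - enrollment 4 (Eve): course_id=5 -> matches Biology
  - enrollment 5 (Sam): course_id=NULL, no match -> kept with NULL
  - enrollment 6 (Wendy): course_id=1 -> matches History
  - enrollment 7 (Xander): course_id=4 -> matches Discrete Math
  - enrollment 8 (Chris): course_id=3 -> matches Statistics
  - enrollment 9 (Jack): course_id=4 -> matches Discrete Math
All 9 rows appear; 1 has NULL course.

SQL:
SELECT a.student, b.title AS course
FROM enrollments a
LEFT JOIN courses b ON a.course_id = b.id

Result:
student | course       
--------+--------------
Julia   | History      
George  | Discrete Math
Uma     | Statistics   
Eve     | Biology      
Sam     | NULL         
Wendy   | History      
Xander  | Discrete Math
Chris   | Statistics   
Jack    | Discrete Math


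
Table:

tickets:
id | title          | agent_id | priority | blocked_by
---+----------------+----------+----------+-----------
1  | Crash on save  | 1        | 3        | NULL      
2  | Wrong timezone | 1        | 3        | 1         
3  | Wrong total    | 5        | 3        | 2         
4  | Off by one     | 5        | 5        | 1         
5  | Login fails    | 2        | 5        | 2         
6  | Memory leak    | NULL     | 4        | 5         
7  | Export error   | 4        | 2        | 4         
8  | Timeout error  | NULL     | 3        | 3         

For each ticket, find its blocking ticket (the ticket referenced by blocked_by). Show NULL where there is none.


This is a self-join: tickets is joined to a second copy of itself, matching each row's blocked_by to another row's id. Use LEFT JOIN so rows with blocked_by=NULL are kept.
  - ticket 1 (Crash on save): blocked_by=NULL -> NULL
  - ticket 2 (Wrong timezone): blocked_by=1 -> Crash on save
  - ticket 3 (Wrong total): blocked_by=2 -> Wrong timezone
  - ticket 4 (Off by one): blocked_by=1 -> Crash on save
  - ticket 5 (Login fails): blocked_by=2 -> Wrong timezone
  - ticket 6 (Memory leak): blocked_by=5 -> Login fails
  - ticket 7 (Export error): blocked_by=4 -> Off by one
  - ticket 8 (Timeout error): blocked_by=3 -> Wrong total

SQL:
SELECT a.title AS item, b.title AS blocked_by
FROM tickets a
LEFT JOIN tickets b ON a.blocked_by = b.id

Result:
item           | blocked_by    
---------------+---------------
Crash on save  | NULL          
Wrong timezone | Crash on save 
Wrong total    | Wrong timezone
Off by one     | Crash on save 
Login fails    | Wrong timezone
Memory leak    | Login fails   
Export error   | Off by one    
Timeout error  | Wrong total   


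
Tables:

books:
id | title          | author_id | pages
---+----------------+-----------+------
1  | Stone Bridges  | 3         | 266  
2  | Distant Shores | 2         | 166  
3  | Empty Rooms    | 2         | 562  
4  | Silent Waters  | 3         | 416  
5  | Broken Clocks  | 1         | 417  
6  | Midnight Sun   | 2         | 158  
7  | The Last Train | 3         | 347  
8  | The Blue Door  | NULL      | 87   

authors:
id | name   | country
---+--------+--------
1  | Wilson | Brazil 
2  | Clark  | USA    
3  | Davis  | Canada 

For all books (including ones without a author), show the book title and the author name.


LEFT JOIN keeps every row from books (the left table); where author_id has no match in authors, the author columns become NULL. Walk through each book:
  - book 1 (Stone Bridges): author_id=3 -> matches Davis
  - book 2 (Distant Shores): author_id=2 -> matches Clark
  - book 3 (Empty Rooms): author_id=2 -> matches Clark
  - book 4 (Silent Waters): author_id=3 -> matches Davis
  - book 5 (Broken Clocks): author_id=1 -> matches Wilson
  - book 6 (Midnight Sun): author_id=2 -> matches Clark
  - book 7 (The Last Train): author_id=3 -> matches Davis
  - book 8 (The Blue Door): author_id=NULL, no match -> kept with NULL
All 8 rows appear; 1 has NULL author.

SQL:
SELECT a.title, b.name AS author
FROM books a
LEFT JOIN authors b ON a.author_id = b.id

Result:
title          | author
---------------+-------
Stone Bridges  | Davis 
Distant Shores | Clark 
Empty Rooms    | Clark 
Silent Waters  | Davis 
Broken Clocks  | Wilson
Midnight Sun   | Clark 
The Last Train | Davis 
The Blue Door  | NULL  


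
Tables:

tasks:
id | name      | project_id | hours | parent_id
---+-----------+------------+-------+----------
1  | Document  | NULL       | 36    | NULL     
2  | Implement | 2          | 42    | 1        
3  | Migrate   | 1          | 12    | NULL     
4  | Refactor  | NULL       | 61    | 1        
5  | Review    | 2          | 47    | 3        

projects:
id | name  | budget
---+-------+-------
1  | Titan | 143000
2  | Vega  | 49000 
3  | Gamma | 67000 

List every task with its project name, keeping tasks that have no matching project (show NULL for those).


LEFT JOIN keeps every row from tasks (the left table); where project_id has no match in projects, the project columns become NULL. Walk through each task:
  - task 1 (Document): project_id=NULL, no match -> kept with NULL
  - task 2 (Implement): project_id=2 -> matches Vega
  - task 3 (Migrate): project_id=1 -> matches Titan
  - task 4 (Refactor): project_id=NULL, no match -> kept with NULL
  - task 5 (Review): project_id=2 -> matches Vega
All 5 rows appear; 2 have NULL project.

SQL:
SELECT a.name, b.name AS project
FROM tasks a
LEFT JOIN projects b ON a.project_id = b.id

Result:
name      | project
----------+--------
Document  | NULL   
Implement | Vega   
Migrate   | Titan  
Refactor  | NULL   
Review    | Vega   


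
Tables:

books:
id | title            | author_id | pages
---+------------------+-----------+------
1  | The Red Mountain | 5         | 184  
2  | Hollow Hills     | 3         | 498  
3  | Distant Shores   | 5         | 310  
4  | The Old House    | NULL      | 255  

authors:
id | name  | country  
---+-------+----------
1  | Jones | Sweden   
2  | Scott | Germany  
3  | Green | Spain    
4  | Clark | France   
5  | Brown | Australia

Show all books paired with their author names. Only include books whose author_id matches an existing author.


INNER JOIN keeps only books rows whose author_id matches an id in authors. Walk through each book:
  - book 1 (The Red Mountain): author_id=5 -> matches Brown
  - book 2 (Hollow Hills): author_id=3 -> matches Green
  - book 3 (Distant Shores): author_id=5 -> matches Brown
  - book 4 (The Old House): author_id=NULL, no match -> dropped
So 1 of 4 rows is dropped.

SQL:
SELECT a.title, b.name AS author
FROM books a
INNER JOIN authors b ON a.author_id = b.id

Result:
title            | author
-----------------+-------
The Red Mountain | Brown 
Hollow Hills     | Green 
Distant Shores   | Brown 


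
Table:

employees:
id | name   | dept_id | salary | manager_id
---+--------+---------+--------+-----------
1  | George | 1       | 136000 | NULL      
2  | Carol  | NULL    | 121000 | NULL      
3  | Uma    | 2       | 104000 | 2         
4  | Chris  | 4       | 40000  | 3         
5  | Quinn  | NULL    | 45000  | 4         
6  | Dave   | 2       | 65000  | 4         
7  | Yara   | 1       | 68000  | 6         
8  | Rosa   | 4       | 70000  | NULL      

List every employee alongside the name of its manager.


This is a self-join: employees is joined to a second copy of itself, matching each row's manager_id to another row's id. Use LEFT JOIN so rows with manager_id=NULL are kept.
  - employee 1 (George): manager_id=NULL -> NULL
  - employee 2 (Carol): manager_id=NULL -> NULL
  - employee 3 (Uma): manager_id=2 -> Carol
  - employee 4 (Chris): manager_id=3 -> Uma
  - employee 5 (Quinn): manager_id=4 -> Chris
  - employee 6 (Dave): manager_id=4 -> Chris
  - employee 7 (Yara): manager_id=6 -> Dave
  - employee 8 (Rosa): manager_id=NULL -> NULL

SQL:
SELECT a.name AS item, b.name AS manager
FROM employees a
LEFT JOIN employees b ON a.manager_id = b.id

Result:
item   | manager
-------+--------
George | NULL   
Carol  | NULL   
Uma    | Carol  
Chris  | Uma    
Quinn  | Chris  
Dave   | Chris  
Yara   | Dave   
Rosa   | NULL   


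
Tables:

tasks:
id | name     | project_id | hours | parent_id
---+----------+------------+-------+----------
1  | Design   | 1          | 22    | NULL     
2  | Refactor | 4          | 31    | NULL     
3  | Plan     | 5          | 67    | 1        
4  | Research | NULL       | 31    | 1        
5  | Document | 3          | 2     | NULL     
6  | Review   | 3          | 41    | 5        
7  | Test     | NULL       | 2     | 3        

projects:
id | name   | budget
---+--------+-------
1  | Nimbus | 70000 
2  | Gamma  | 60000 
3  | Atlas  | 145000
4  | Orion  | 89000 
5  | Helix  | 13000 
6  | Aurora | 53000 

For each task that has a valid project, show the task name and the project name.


INNER JOIN keeps only tasks rows whose project_id matches an id in projects. Walk through each task:
  - task 1 (Design): project_id=1 -> matches Nimbus
  - task 2 (Refactor): project_id=4 -> matches Orion
  - task 3 (Plan): project_id=5 -> matches Helix
  - task 4 (Research): project_id=NULL, no match -> dropped
  - task 5 (Document): project_id=3 -> matches Atlas
  - task 6 (Review): project_id=3 -> matches Atlas
  - task 7 (Test): project_id=NULL, no match -> dropped
So 2 of 7 rows are dropped.

SQL:
SELECT a.name, b.name AS project
FROM tasks a
INNER JOIN projects b ON a.project_id = b.id

Result:
name     | project
---------+--------
Design   | Nimbus 
Refactor | Orion  
Plan     | Helix  
Document | Atlas  
Review   | Atlas  


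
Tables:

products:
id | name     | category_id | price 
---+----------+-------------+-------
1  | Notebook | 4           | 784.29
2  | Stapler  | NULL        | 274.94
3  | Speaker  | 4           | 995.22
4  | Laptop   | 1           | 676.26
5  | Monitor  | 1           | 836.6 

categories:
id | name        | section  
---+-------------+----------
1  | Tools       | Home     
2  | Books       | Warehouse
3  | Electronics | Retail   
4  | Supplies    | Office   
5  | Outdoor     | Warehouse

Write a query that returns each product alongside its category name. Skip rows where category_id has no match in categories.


INNER JOIN keeps only products rows whose category_id matches an id in categories. Walk through each product:
  - product 1 (Notebook): category_id=4 -> matches Supplies
  - product 2 (Stapler): category_id=NULL, no match -> dropped
  - product 3 (Speaker): category_id=4 -> matches Supplies
  - product 4 (Laptop): category_id=1 -> matches Tools
  - product 5 (Monitor): category_id=1 -> matches Tools
So 1 of 5 rows is dropped.

SQL:
SELECT a.name, b.name AS category
FROM products a
INNER JOIN categories b ON a.category_id = b.id

Result:
name     | category
---------+---------
Notebook | Supplies
Speaker  | Supplies
Laptop   | Tools   
Monitor  | Tools   


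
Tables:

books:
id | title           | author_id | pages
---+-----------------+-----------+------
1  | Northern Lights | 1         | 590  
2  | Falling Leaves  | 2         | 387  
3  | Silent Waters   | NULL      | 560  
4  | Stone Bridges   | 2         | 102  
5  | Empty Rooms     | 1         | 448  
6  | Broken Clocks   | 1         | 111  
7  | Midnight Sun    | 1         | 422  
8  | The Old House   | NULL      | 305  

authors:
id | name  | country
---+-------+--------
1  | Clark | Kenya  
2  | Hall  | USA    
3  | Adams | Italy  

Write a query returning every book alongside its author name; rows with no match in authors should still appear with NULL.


LEFT JOIN keeps every row from books (the left table); where author_id has no match in authors, the author columns become NULL. Walk through each book:
  - book 1 (Northern Lights): author_id=1 -> matches Clark
  - book 2 (Falling Leaves): author_id=2 -> matches Hall
  - book 3 (Silent Waters): author_id=NULL, no match -> kept with NULL
  - book 4 (Stone Bridges): author_id=2 -> matches Hall
  - book 5 (Empty Rooms): author_id=1 -> matches Clark
  - book 6 (Broken Clocks): author_id=1 -> matches Clark
  - book 7 (Midnight Sun): author_id=1 -> matches Clark
  - book 8 (The Old House): author_id=NULL, no match -> kept with NULL
All 8 rows appear; 2 have NULL author.

SQL:
SELECT a.title, b.name AS author
FROM books a
LEFT JOIN authors b ON a.author_id = b.id

Result:
title           | author
----------------+-------
Northern Lights | Clark 
Falling Leaves  | Hall  
Silent Waters   | NULL  
Stone Bridges   | Hall  
Empty Rooms     | Clark 
Broken Clocks   | Clark 
Midnight Sun    | Clark 
The Old House   | NULL  


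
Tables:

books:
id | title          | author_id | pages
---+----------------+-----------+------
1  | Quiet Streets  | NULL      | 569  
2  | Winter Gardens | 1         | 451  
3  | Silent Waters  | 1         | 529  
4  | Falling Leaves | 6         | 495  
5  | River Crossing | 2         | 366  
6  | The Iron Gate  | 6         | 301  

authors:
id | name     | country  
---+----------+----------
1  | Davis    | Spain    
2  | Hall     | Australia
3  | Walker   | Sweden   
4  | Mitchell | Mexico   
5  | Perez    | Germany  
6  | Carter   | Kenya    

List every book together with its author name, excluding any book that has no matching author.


INNER JOIN keeps only books rows whose author_id matches an id in authors. Walk through each book:
  - book 1 (Quiet Streets): author_id=NULL, no match -> dropped
  - book 2 (Winter Gardens): author_id=1 -> matches Davis
  - book 3 (Silent Waters): author_id=1 -> matches Davis
  - book 4 (Falling Leaves): author_id=6 -> matches Carter
  - book 5 (River Crossing): author_id=2 -> matches Hall
  - book 6 (The Iron Gate): author_id=6 -> matches Carter
So 1 of 6 rows is dropped.

SQL:
SELECT a.title, b.name AS author
FROM books a
INNER JOIN authors b ON a.author_id = b.id

Result:
title          | author
---------------+-------
Winter Gardens | Davis 
Silent Waters  | Davis 
Falling Leaves | Carter
River Crossing | Hall  
The Iron Gate  | Carter


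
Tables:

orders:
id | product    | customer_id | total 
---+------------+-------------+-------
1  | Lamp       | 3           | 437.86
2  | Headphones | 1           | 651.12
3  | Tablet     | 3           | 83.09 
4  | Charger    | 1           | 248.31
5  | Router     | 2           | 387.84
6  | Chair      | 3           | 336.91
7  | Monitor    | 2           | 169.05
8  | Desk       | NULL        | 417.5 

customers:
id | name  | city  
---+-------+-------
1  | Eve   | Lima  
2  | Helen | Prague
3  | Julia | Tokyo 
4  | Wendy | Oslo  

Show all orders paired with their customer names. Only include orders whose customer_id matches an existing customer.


INNER JOIN keeps only orders rows whose customer_id matches an id in customers. Walk through each order:
  - order 1 (Lamp): customer_id=3 -> matches Julia
  - order 2 (Headphones): customer_id=1 -> matches Eve
  - order 3 (Tablet): customer_id=3 -> matches Julia
  - order 4 (Charger): customer_id=1 -> matches Eve
  - order 5 (Router): customer_id=2 -> matches Helen
  - order 6 (Chair): customer_id=3 -> matches Julia
  - order 7 (Monitor): customer_id=2 -> matches Helen
  - order 8 (Desk): customer_id=NULL, no match -> dropped
So 1 of 8 rows is dropped.

SQL:
SELECT a.product, b.name AS customer
FROM orders a
INNER JOIN customers b ON a.customer_id = b.id

Result:
product    | customer
-----------+---------
Lamp       | Julia   
Headphones | Eve     
Tablet     | Julia   
Charger    | Eve     
Router     | Helen   
Chair      | Julia   
Monitor    | Helen   


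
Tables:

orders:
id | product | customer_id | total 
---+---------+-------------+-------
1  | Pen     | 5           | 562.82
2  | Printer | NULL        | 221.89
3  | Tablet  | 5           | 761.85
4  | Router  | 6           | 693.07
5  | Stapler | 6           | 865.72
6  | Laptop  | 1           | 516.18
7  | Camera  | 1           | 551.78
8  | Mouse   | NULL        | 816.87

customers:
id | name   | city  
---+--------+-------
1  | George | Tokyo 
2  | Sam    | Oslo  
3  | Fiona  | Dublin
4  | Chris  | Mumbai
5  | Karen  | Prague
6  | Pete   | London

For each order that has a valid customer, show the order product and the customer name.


INNER JOIN keeps only orders rows whose customer_id matches an id in customers. Walk through each order:
  - order 1 (Pen): customer_id=5 -> matches Karen
  - order 2 (Printer): customer_id=NULL, no match -> dropped
  - order 3 (Tablet): customer_id=5 -> matches Karen
  - order 4 (Router): customer_id=6 -> matches Pete
  - order 5 (Stapler): customer_id=6 -> matches Pete
  - order 6 (Laptop): customer_id=1 -> matches George
  - order 7 (Camera): customer_id=1 -> matches George
  - order 8 (Mouse): customer_id=NULL, no match -> dropped
So 2 of 8 rows are dropped.

SQL:
SELECT a.product, b.name AS customer
FROM orders a
INNER JOIN customers b ON a.customer_id = b.id

Result:
product | customer
--------+---------
Pen     | Karen   
Tablet  | Karen   
Router  | Pete    
Stapler | Pete    
Laptop  | George  
Camera  | George  


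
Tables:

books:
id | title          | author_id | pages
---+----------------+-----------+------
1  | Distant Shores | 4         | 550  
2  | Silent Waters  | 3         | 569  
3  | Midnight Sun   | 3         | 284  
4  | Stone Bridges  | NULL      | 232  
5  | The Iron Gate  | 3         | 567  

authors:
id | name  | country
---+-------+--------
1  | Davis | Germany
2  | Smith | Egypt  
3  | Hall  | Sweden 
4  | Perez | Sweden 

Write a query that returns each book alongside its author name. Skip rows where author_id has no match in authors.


INNER JOIN keeps only books rows whose author_id matches an id in authors. Walk through each book:
  - book 1 (Distant Shores): author_id=4 -> matches Perez
  - book 2 (Silent Waters): author_id=3 -> matches Hall
  - book 3 (Midnight Sun): author_id=3 -> matches Hall
  - book 4 (Stone Bridges): author_id=NULL, no match -> dropped
  - book 5 (The Iron Gate): author_id=3 -> matches Hall
So 1 of 5 rows is dropped.

SQL:
SELECT a.title, b.name AS author
FROM books a
INNER JOIN authors b ON a.author_id = b.id

Result:
title          | author
---------------+-------
Distant Shores | Perez 
Silent Waters  | Hall  
Midnight Sun   | Hall  
The Iron Gate  | Hall  


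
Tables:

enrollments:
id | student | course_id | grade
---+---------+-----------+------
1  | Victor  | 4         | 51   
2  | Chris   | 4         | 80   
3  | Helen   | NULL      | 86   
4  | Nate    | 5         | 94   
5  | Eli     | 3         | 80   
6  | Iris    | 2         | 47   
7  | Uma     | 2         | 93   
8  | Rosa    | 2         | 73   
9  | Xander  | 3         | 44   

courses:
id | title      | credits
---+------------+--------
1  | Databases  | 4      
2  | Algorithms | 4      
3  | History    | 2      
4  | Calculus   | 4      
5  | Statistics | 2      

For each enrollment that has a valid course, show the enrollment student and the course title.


INNER JOIN keeps only enrollments rows whose course_id matches an id in courses. Walk through each enrollment:
  - enrollment 1 (Victor): course_id=4 -> matches Calculus
  - enrollment 2 (Chris): course_id=4 -> matches Calculus
  - enrollment 3 (Helen): course_id=NULL, no match -> dropped
  - enrollment 4 (Nate): course_id=5 -> matches Statistics
  - enrollment 5 (Eli): course_id=3 -> matches History
  - enrollment 6 (Iris): course_id=2 -> matches Algorithms
  - enrollment 7 (Uma): course_id=2 -> matches Algorithms
  - enrollment 8 (Rosa): course_id=2 -> matches Algorithms
  - enrollment 9 (Xander): course_id=3 -> matches History
So 1 of 9 rows is dropped.

SQL:
SELECT a.student, b.title AS course
FROM enrollments a
INNER JOIN courses b ON a.course_id = b.id

Result:
student | course    
--------+-----------
Victor  | Calculus  
Chris   | Calculus  
Nate    | Statistics
Eli     | History   
Iris    | Algorithms
Uma     | Algorithms
Rosa    | Algorithms
Xander  | History   


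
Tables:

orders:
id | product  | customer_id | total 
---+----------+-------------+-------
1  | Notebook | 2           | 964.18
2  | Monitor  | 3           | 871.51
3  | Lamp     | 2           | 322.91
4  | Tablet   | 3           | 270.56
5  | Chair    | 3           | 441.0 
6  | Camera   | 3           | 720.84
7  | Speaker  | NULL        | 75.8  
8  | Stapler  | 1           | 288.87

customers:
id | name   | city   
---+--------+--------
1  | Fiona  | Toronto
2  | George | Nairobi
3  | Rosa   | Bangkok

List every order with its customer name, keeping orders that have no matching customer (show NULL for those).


LEFT JOIN keeps every row from orders (the left table); where customer_id has no match in customers, the customer columns become NULL. Walk through each order:
  - order 1 (Notebook): customer_id=2 -> matches George
  - order 2 (Monitor): customer_id=3 -> matches Rosa
  - order 3 (Lamp): customer_id=2 -> matches George
  - order 4 (Tablet): customer_id=3 -> matches Rosa
  - order 5 (Chair): customer_id=3 -> matches Rosa
  - order 6 (Camera): customer_id=3 -> matches Rosa
  - order 7 (Speaker): customer_id=NULL, no match -> kept with NULL
  - order 8 (Stapler): customer_id=1 -> matches Fiona
All 8 rows appear; 1 has NULL customer.

SQL:
SELECT a.product, b.name AS customer
FROM orders a
LEFT JOIN customers b ON a.customer_id = b.id

Result:
product  | customer
---------+---------
Notebook | George  
Monitor  | Rosa    
Lamp     | George  
Tablet   | Rosa    
Chair    | Rosa    
Camera   | Rosa    
Speaker  | NULL    
Stapler  | Fiona   


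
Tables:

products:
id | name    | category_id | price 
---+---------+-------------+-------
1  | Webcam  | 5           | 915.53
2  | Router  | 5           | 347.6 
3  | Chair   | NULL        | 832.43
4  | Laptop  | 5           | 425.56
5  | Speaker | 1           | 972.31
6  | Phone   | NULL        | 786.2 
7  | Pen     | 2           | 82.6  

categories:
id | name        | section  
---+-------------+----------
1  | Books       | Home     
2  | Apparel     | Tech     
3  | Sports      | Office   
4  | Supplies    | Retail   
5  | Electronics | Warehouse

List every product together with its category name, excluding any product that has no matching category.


INNER JOIN keeps only products rows whose category_id matches an id in categories. Walk through each product:
  - product 1 (Webcam): category_id=5 -> matches Electronics
  - product 2 (Router): category_id=5 -> matches Electronics
  - product 3 (Chair): category_id=NULL, no match -> dropped
  - product 4 (Laptop): category_id=5 -> matches Electronics
  - product 5 (Speaker): category_id=1 -> matches Books
  - product 6 (Phone): category_id=NULL, no match -> dropped
  - product 7 (Pen): category_id=2 -> matches Apparel
So 2 of 7 rows are dropped.

SQL:
SELECT a.name, b.name AS category
FROM products a
INNER JOIN categories b ON a.category_id = b.id

Result:
name    | category   
--------+------------
Webcam  | Electronics
Router  | Electronics
Laptop  | Electronics
Speaker | Books      
Pen     | Apparel    


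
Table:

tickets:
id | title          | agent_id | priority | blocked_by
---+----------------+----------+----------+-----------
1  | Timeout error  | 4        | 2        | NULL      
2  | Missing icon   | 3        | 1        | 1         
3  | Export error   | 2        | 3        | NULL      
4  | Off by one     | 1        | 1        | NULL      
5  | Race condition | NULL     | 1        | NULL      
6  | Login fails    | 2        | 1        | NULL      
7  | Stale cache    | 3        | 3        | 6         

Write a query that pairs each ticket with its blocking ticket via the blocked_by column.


This is a self-join: tickets is joined to a second copy of itself, matching each row's blocked_by to another row's id. Use LEFT JOIN so rows with blocked_by=NULL are kept.
  - ticket 1 (Timeout error): blocked_by=NULL -> NULL
  - ticket 2 (Missing icon): blocked_by=1 -> Timeout error
  - ticket 3 (Export error): blocked_by=NULL -> NULL
  - ticket 4 (Off by one): blocked_by=NULL -> NULL
  - ticket 5 (Race condition): blocked_by=NULL -> NULL
  - ticket 6 (Login fails): blocked_by=NULL -> NULL
  - ticket 7 (Stale cache): blocked_by=6 -> Login fails

SQL:
SELECT a.title AS item, b.title AS blocked_by
FROM tickets a
LEFT JOIN tickets b ON a.blocked_by = b.id

Result:
item           | blocked_by   
---------------+--------------
Timeout error  | NULL         
Missing icon   | Timeout error
Export error   | NULL         
Off by one     | NULL         
Race condition | NULL         
Login fails    | NULL         
Stale cache    | Login fails  


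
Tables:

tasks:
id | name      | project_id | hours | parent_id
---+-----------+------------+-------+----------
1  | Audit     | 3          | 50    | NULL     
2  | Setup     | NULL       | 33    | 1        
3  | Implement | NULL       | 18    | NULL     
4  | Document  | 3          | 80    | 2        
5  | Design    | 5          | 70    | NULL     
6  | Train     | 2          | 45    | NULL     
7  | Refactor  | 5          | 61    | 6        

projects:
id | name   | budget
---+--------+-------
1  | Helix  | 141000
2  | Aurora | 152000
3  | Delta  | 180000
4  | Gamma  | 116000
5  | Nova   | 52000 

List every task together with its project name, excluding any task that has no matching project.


INNER JOIN keeps only tasks rows whose project_id matches an id in projects. Walk through each task:
  - task 1 (Audit): project_id=3 -> matches Delta
  - task 2 (Setup): project_id=NULL, no match -> dropped
  - task 3 (Implement): project_id=NULL, no match -> dropped
  - task 4 (Document): project_id=3 -> matches Delta
  - task 5 (Design): project_id=5 -> matches Nova
  - task 6 (Train): project_id=2 -> matches Aurora
  - task 7 (Refactor): project_id=5 -> matches Nova
So 2 of 7 rows are dropped.

SQL:
SELECT a.name, b.name AS project
FROM tasks a
INNER JOIN projects b ON a.project_id = b.id

Result:
name     | project
---------+--------
Audit    | Delta  
Document | Delta  
Design   | Nova   
Train    | Aurora 
Refactor | Nova   


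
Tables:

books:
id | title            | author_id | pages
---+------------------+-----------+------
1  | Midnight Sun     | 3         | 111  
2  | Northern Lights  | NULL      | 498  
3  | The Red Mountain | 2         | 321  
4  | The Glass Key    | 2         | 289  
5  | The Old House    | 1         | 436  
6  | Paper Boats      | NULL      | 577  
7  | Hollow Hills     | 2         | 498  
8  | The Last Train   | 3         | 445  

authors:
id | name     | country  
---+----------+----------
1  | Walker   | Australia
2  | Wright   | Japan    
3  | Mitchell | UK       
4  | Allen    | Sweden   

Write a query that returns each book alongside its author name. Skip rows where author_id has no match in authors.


INNER JOIN keeps only books rows whose author_id matches an id in authors. Walk through each book:
  - book 1 (Midnight Sun): author_id=3 -> matches Mitchell
  - book 2 (Northern Lights): author_id=NULL, no match -> dropped
  - book 3 (The Red Mountain): author_id=2 -> matches Wright
  - book 4 (The Glass Key): author_id=2 -> matches Wright
  - book 5 (The Old House): author_id=1 -> matches Walker
  - book 6 (Paper Boats): author_id=NULL, no match -> dropped
  - book 7 (Hollow Hills): author_id=2 -> matches Wright
  - book 8 (The Last Train): author_id=3 -> matches Mitchell
So 2 of 8 rows are dropped.

SQL:
SELECT a.title, b.name AS author
FROM books a
INNER JOIN authors b ON a.author_id = b.id

Result:
title            | author  
-----------------+---------
Midnight Sun     | Mitchell
The Red Mountain | Wright  
The Glass Key    | Wright  
The Old House    | Walker  
Hollow Hills     | Wright  
The Last Train   | Mitchell


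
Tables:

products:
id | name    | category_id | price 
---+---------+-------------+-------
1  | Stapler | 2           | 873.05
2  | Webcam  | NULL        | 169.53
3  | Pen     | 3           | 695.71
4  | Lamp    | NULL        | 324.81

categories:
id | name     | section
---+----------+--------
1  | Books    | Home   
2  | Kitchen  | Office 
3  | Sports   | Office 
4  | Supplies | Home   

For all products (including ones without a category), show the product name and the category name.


LEFT JOIN keeps every row from products (the left table); where category_id has no match in categories, the category columns become NULL. Walk through each product:
  - product 1 (Stapler): category_id=2 -> matches Kitchen
  - product 2 (Webcam): category_id=NULL, no match -> kept with NULL
  - product 3 (Pen): category_id=3 -> matches Sports
  - product 4 (Lamp): category_id=NULL, no match -> kept with NULL
All 4 rows appear; 2 have NULL category.

SQL:
SELECT a.name, b.name AS category
FROM products a
LEFT JOIN categories b ON a.category_id = b.id

Result:
name    | category
--------+---------
Stapler | Kitchen 
Webcam  | NULL    
Pen     | Sports  
Lamp    | NULL    


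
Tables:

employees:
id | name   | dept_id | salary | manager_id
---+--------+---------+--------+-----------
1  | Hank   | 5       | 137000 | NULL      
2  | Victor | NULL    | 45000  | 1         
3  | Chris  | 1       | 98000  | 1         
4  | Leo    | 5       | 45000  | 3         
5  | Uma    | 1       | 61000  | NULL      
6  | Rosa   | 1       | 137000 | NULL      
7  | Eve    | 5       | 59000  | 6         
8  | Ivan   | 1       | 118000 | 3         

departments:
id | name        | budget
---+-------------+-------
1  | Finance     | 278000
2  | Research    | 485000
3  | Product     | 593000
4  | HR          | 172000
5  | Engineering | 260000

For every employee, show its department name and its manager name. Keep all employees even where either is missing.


Two LEFT JOINs from the same base table employees: one to departments via dept_id, one to employees itself via manager_id. Both are LEFT so every employee is preserved.
Match against departments:
  - employee 1 (Hank): dept_id=5 -> matches Engineering
  - employee 2 (Victor): dept_id=NULL, no match -> kept with NULL
  - employee 3 (Chris): dept_id=1 -> matches Finance
  - employee 4 (Leo): dept_id=5 -> matches Engineering
  - employee 5 (Uma): dept_id=1 -> matches Finance
  - employee 6 (Rosa): dept_id=1 -> matches Finance
  - employee 7 (Eve): dept_id=5 -> matches Engineering
  - employee 8 (Ivan): dept_id=1 -> matches Finance
Match against employees (self):
  - employee 1 (Hank): manager_id=NULL -> NULL
  - employee 2 (Victor): manager_id=1 -> Hank
  - employee 3 (Chris): manager_id=1 -> Hank
  - employee 4 (Leo): manager_id=3 -> Chris
  - employee 5 (Uma): manager_id=NULL -> NULL
  - employee 6 (Rosa): manager_id=NULL -> NULL
  - employee 7 (Eve): manager_id=6 -> Rosa
  - employee 8 (Ivan): manager_id=3 -> Chris

SQL:
SELECT a.name, b.name AS department, c.name AS manager
FROM employees a
LEFT JOIN departments b ON a.dept_id = b.id
LEFT JOIN employees c ON a.manager_id = c.id

Result:
name   | department  | manager
-------+-------------+--------
Hank   | Engineering | NULL   
Victor | NULL        | Hank   
Chris  | Finance     | Hank   
Leo    | Engineering | Chris  
Uma    | Finance     | NULL   
Rosa   | Finance     | NULL   
Eve    | Engineering | Rosa   
Ivan   | Finance     | Chris  


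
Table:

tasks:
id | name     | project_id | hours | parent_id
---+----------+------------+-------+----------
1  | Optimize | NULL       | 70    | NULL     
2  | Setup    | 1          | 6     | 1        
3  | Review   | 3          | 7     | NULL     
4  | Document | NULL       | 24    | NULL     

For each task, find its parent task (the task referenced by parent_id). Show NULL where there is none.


This is a self-join: tasks is joined to a second copy of itself, matching each row's parent_id to another row's id. Use LEFT JOIN so rows with parent_id=NULL are kept.
  - task 1 (Optimize): parent_id=NULL -> NULL
  - task 2 (Setup): parent_id=1 -> Optimize
  - task 3 (Review): parent_id=NULL -> NULL
  - task 4 (Document): parent_id=NULL -> NULL

SQL:
SELECT a.name AS item, b.name AS parent
FROM tasks a
LEFT JOIN tasks b ON a.parent_id = b.id

Result:
item     | parent  
---------+---------
Optimize | NULL    
Setup    | Optimize
Review   | NULL    
Document | NULL    


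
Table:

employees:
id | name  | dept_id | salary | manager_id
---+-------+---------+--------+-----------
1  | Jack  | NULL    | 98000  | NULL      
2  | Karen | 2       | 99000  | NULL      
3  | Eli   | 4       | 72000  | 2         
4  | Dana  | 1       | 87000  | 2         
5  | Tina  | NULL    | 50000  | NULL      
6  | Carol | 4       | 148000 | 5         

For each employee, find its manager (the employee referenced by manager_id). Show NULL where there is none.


This is a self-join: employees is joined to a second copy of itself, matching each row's manager_id to another row's id. Use LEFT JOIN so rows with manager_id=NULL are kept.
  - employee 1 (Jack): manager_id=NULL -> NULL
  - employee 2 (Karen): manager_id=NULL -> NULL
  - employee 3 (Eli): manager_id=2 -> Karen
  - employee 4 (Dana): manager_id=2 -> Karen
  - employee 5 (Tina): manager_id=NULL -> NULL
  - employee 6 (Carol): manager_id=5 -> Tina

SQL:
SELECT a.name AS item, b.name AS manager
FROM employees a
LEFT JOIN employees b ON a.manager_id = b.id

Result:
item  | manager
------+--------
Jack  | NULL   
Karen | NULL   
Eli   | Karen  
Dana  | Karen  
Tina  | NULL   
Carol | Tina   


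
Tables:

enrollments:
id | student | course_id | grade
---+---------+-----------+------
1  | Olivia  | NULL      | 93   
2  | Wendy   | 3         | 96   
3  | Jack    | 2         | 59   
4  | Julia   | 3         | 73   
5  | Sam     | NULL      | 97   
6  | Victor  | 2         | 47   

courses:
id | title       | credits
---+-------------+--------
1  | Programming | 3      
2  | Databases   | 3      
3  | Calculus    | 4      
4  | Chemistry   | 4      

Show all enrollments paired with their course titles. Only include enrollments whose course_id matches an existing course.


INNER JOIN keeps only enrollments rows whose course_id matches an id in courses. Walk through each enrollment:
  - enrollment 1 (Olivia): course_id=NULL, no match -> dropped
  - enrollment 2 (Wendy): course_id=3 -> matches Calculus
  - enrollment 3 (Jack): course_id=2 -> matches Databases
  - enrollment 4 (Julia): course_id=3 -> matches Calculus
  - enrollment 5 (Sam): course_id=NULL, no match -> dropped
  - enrollment 6 (Victor): course_id=2 -> matches Databases
So 2 of 6 rows are dropped.

SQL:
SELECT a.student, b.title AS course
FROM enrollments a
INNER JOIN courses b ON a.course_id = b.id

Result:
student | course   
--------+----------
Wendy   | Calculus 
Jack    | Databases
Julia   | Calculus 
Victor  | Databases


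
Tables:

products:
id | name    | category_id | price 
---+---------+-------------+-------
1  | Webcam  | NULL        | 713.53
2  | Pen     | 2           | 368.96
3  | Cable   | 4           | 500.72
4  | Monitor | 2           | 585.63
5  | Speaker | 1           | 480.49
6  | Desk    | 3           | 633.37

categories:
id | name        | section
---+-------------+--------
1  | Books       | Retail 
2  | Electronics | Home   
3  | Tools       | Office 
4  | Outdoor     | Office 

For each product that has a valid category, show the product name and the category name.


INNER JOIN keeps only products rows whose category_id matches an id in categories. Walk through each product:
  - product 1 (Webcam): category_id=NULL, no match -> dropped
  - product 2 (Pen): category_id=2 -> matches Electronics
  - product 3 (Cable): category_id=4 -> matches Outdoor
  - product 4 (Monitor): category_id=2 -> matches Electronics
  - product 5 (Speaker): category_id=1 -> matches Books
  - product 6 (Desk): category_id=3 -> matches Tools
So 1 of 6 rows is dropped.

SQL:
SELECT a.name, b.name AS category
FROM products a
INNER JOIN categories b ON a.category_id = b.id

Result:
name    | category   
--------+------------
Pen     | Electronics
Cable   | Outdoor    
Monitor | Electronics
Speaker | Books      
Desk    | Tools      
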